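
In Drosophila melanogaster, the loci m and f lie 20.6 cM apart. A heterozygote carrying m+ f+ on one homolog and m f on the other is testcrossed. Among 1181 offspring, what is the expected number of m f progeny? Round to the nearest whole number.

469

A map distance of 20.6 cM corresponds to a recombination frequency of 0.206.
The F1 is m+ f+ / m f, so m f is a parental gamete class with expected frequency (1 − r)/2 = 0.794/2 = 0.3970.
Expected number = 0.3970 × 1181 = 468.86 ≈ 469.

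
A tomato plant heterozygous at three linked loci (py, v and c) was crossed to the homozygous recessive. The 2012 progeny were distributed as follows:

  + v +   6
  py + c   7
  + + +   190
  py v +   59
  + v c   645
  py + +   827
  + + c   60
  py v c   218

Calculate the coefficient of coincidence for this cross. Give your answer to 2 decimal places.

0.47

The two most frequent reciprocal classes, + v c and py + +, are the parental types, so the F1 was + v c / py + +.
The two rarest classes, + v + and py + c, are the double crossovers. Comparing them with the parentals, only the c allele has switched, so c is the middle locus and the order is v – c – py.
v–c: (119 + 13)/2012 = 0.0656; c–py: (408 + 13)/2012 = 0.2092.
Expected DCO frequency = 0.0656 × 0.2092 ≈ 0.01372; observed = 13/2012 ≈ 0.00646.
Coefficient of coincidence = 0.00646/0.01372 ≈ 0.47.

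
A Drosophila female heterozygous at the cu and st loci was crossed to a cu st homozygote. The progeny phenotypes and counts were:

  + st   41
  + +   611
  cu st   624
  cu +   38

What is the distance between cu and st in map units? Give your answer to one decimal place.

The two most frequent classes, + + (611) and cu st (624), are the parental types, so the F1 was + + / cu st.
The recombinant classes are + st and cu +: 41 + 38 = 79.
Recombination frequency = 79/1314 = 0.0601 ≈ 6.0%, i.e. 6.0 map units.

6.0 map units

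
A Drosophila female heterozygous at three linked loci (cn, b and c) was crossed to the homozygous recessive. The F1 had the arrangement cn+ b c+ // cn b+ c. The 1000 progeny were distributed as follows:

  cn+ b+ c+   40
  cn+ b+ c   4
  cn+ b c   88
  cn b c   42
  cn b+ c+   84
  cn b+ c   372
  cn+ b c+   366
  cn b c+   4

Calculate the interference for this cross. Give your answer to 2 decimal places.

0.51

The two rarest classes, cn b c+ and cn+ b+ c, are the double crossovers. Comparing them with the parentals, only the cn allele has switched, so cn is the middle locus and the order is b – cn – c.
b–cn: (82 + 8)/1000 = 0.0900; cn–c: (172 + 8)/1000 = 0.1800.
Expected DCO frequency = 0.0900 × 0.1800 ≈ 0.01620; observed = 8/1000 ≈ 0.00800.
Coefficient of coincidence = 0.00800/0.01620 ≈ 0.49; interference = 1 − 0.49 = 0.51.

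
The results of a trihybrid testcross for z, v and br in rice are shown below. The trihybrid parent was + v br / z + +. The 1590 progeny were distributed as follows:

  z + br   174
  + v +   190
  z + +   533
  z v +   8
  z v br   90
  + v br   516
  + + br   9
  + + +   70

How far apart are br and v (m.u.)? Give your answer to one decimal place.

The two rarest classes, + + br and z v +, are the double crossovers. Comparing them with the parentals, only the v allele has switched, so v is the middle locus and the order is z – v – br.
Crossovers in the v–br interval produce the single-crossover classes + v + and z + br (190 + 174 = 364) plus the double crossovers (17).
RF(v–br) = (364 + 17) / 1590 = 381/1590 = 0.2396 → 24.0 m.u.

24.0 m.u.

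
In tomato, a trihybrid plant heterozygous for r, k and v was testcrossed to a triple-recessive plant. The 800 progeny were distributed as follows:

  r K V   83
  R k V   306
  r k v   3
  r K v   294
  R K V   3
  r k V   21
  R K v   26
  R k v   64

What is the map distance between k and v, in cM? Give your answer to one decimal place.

19.1 cM

The two most frequent reciprocal classes, R k V and r K v, are the parental types, so the F1 was R k V / r K v.
The two rarest classes, R K V and r k v, are the double crossovers. Comparing them with the parentals, only the k allele has switched, so k is the middle locus and the order is v – k – r.
Crossovers in the v–k interval produce the single-crossover classes R k v and r K V (64 + 83 = 147) plus the double crossovers (6).
RF(v–k) = (147 + 6) / 800 = 153/800 = 0.1913 → 19.1 cM.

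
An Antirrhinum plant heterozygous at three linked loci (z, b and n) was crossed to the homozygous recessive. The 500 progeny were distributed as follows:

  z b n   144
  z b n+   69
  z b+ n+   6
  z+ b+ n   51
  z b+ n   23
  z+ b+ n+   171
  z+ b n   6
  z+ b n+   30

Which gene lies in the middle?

The two most frequent reciprocal classes, z+ b+ n+ and z b n, are the parental types, so the F1 was z+ b+ n+ / z b n.
The two rarest classes, z b+ n+ and z+ b n, are the double crossovers. Comparing them with the parentals, only the z allele has switched, so z is the middle locus and the order is n – z – b.

z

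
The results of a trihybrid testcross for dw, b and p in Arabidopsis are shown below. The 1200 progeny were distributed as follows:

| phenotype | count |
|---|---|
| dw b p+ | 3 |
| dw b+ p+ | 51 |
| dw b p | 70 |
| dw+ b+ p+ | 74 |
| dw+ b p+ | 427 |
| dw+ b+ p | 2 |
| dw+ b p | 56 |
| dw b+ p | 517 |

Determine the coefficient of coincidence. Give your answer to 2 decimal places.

0.36

The two most frequent reciprocal classes, dw+ b p+ and dw b+ p, are the parental types, so the F1 was dw+ b p+ / dw b+ p.
The two rarest classes, dw b p+ and dw+ b+ p, are the double crossovers. Comparing them with the parentals, only the dw allele has switched, so dw is the middle locus and the order is p – dw – b.
p–dw: (107 + 5)/1200 = 0.0933; dw–b: (144 + 5)/1200 = 0.1242.
Expected DCO frequency = 0.0933 × 0.1242 ≈ 0.01159; observed = 5/1200 ≈ 0.00417.
Coefficient of coincidence = 0.00417/0.01159 ≈ 0.36.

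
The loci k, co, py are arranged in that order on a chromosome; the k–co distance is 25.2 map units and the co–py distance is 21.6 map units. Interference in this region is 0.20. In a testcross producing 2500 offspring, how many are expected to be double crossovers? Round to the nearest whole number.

109

Map distances give recombination frequencies of 0.252 and 0.216 for the two intervals.
With interference 0.20 (so coincidence = 0.80), expected double-crossover frequency = 0.252 × 0.216 × 0.80 = 0.04355.
Expected number = 0.04355 × 2500 = 108.86 ≈ 109.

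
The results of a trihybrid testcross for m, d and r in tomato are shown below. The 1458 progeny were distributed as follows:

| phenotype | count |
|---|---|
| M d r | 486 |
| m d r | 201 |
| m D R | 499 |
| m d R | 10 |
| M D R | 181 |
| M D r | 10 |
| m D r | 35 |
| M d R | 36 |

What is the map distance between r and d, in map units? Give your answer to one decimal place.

The two most frequent reciprocal classes, M d r and m D R, are the parental types, so the F1 was M d r / m D R.
The two rarest classes, M D r and m d R, are the double crossovers. Comparing them with the parentals, only the d allele has switched, so d is the middle locus and the order is r – d – m.
Crossovers in the r–d interval produce the single-crossover classes M d R and m D r (36 + 35 = 71) plus the double crossovers (20).
RF(r–d) = (71 + 20) / 1458 = 91/1458 = 0.0624 → 6.2 map units.

6.2 map units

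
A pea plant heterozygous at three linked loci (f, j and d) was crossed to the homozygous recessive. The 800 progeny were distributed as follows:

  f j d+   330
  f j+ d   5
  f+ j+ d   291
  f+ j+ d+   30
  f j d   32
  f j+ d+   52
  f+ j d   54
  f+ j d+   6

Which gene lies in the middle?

f

The two most frequent reciprocal classes, f+ j+ d and f j d+, are the parental types, so the F1 was f+ j+ d / f j d+.
The two rarest classes, f j+ d and f+ j d+, are the double crossovers. Comparing them with the parentals, only the f allele has switched, so f is the middle locus and the order is d – f – j.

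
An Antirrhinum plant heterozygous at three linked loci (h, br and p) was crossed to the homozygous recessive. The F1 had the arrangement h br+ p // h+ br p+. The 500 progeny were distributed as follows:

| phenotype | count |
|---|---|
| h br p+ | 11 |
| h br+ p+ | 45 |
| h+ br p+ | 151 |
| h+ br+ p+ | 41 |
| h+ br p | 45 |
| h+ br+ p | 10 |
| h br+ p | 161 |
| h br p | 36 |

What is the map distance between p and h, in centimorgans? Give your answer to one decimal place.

22.2 centimorgans

The two rarest classes, h+ br+ p and h br p+, are the double crossovers. Comparing them with the parentals, only the h allele has switched, so h is the middle locus and the order is br – h – p.
Crossovers in the h–p interval produce the single-crossover classes h br+ p+ and h+ br p (45 + 45 = 90) plus the double crossovers (21).
RF(h–p) = (90 + 21) / 500 = 111/500 = 0.2220 → 22.2 centimorgans.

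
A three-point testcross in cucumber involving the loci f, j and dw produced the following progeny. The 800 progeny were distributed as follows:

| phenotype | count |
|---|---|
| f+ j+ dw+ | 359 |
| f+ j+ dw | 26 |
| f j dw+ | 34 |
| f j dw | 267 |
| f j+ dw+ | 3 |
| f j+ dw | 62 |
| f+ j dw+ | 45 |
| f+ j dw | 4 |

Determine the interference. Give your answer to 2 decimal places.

The two most frequent reciprocal classes, f j dw and f+ j+ dw+, are the parental types, so the F1 was f j dw / f+ j+ dw+.
The two rarest classes, f+ j dw and f j+ dw+, are the double crossovers. Comparing them with the parentals, only the f allele has switched, so f is the middle locus and the order is j – f – dw.
j–f: (107 + 7)/800 = 0.1425; f–dw: (60 + 7)/800 = 0.0838.
Expected DCO frequency = 0.1425 × 0.0838 ≈ 0.01194; observed = 7/800 ≈ 0.00875.
Coefficient of coincidence = 0.00875/0.01194 ≈ 0.73; interference = 1 − 0.73 = 0.27.

0.27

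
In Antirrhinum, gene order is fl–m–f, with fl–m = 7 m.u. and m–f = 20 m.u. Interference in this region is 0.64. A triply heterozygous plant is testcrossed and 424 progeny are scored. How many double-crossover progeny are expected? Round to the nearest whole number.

2

Map distances give recombination frequencies of 0.070 and 0.200 for the two intervals.
With interference 0.64 (so coincidence = 0.36), expected double-crossover frequency = 0.070 × 0.200 × 0.36 = 0.00504.
Expected number = 0.00504 × 424 = 2.14 ≈ 2.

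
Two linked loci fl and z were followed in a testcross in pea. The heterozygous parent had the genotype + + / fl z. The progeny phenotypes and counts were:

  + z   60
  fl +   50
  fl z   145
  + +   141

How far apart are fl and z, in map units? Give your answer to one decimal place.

The recombinant classes are + z and fl +: 60 + 50 = 110.
Recombination frequency = 110/396 = 0.2778 ≈ 27.8%, i.e. 27.8 map units.

27.8 map units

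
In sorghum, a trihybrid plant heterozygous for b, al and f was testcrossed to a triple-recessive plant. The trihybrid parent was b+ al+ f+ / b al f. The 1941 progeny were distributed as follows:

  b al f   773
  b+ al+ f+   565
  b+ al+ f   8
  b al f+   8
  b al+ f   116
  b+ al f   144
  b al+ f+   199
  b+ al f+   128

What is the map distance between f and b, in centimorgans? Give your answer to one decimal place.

18.5 centimorgans

The two rarest classes, b+ al+ f and b al f+, are the double crossovers. Comparing them with the parentals, only the f allele has switched, so f is the middle locus and the order is b – f – al.
Crossovers in the b–f interval produce the single-crossover classes b al+ f+ and b+ al f (199 + 144 = 343) plus the double crossovers (16).
RF(b–f) = (343 + 16) / 1941 = 359/1941 = 0.1850 → 18.5 centimorgans.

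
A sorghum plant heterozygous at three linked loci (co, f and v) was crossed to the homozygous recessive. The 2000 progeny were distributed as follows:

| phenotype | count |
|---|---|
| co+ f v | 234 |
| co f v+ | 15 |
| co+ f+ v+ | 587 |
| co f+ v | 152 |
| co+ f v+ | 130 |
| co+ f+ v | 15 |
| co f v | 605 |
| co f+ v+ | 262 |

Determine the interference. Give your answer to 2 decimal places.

0.63

The two most frequent reciprocal classes, co+ f+ v+ and co f v, are the parental types, so the F1 was co+ f+ v+ / co f v.
The two rarest classes, co+ f+ v and co f v+, are the double crossovers. Comparing them with the parentals, only the v allele has switched, so v is the middle locus and the order is f – v – co.
f–v: (282 + 30)/2000 = 0.1560; v–co: (496 + 30)/2000 = 0.2630.
Expected DCO frequency = 0.1560 × 0.2630 ≈ 0.04103; observed = 30/2000 ≈ 0.01500.
Coefficient of coincidence = 0.01500/0.04103 ≈ 0.37; interference = 1 − 0.37 = 0.63.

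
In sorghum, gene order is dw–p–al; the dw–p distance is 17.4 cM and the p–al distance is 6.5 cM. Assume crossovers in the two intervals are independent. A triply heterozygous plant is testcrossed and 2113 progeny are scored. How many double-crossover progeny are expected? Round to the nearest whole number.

Map distances give recombination frequencies of 0.174 and 0.065 for the two intervals.
With no interference, expected double-crossover frequency = 0.174 × 0.065 = 0.01131.
Expected number = 0.01131 × 2113 = 23.90 ≈ 24.

24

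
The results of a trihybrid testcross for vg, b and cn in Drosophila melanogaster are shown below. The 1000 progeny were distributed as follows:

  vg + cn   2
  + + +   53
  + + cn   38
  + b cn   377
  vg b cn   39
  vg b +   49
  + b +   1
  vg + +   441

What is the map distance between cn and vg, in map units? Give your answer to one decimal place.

9.5 map units

The two most frequent reciprocal classes, + b cn and vg + +, are the parental types, so the F1 was + b cn / vg + +.
The two rarest classes, + b + and vg + cn, are the double crossovers. Comparing them with the parentals, only the cn allele has switched, so cn is the middle locus and the order is vg – cn – b.
Crossovers in the vg–cn interval produce the single-crossover classes vg b cn and + + + (39 + 53 = 92) plus the double crossovers (3).
RF(vg–cn) = (92 + 3) / 1000 = 95/1000 = 0.0950 → 9.5 map units.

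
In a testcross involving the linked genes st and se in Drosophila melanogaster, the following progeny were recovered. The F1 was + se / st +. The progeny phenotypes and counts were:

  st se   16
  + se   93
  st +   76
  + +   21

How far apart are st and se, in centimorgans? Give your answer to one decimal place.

The recombinant classes are + + and st se: 21 + 16 = 37.
Recombination frequency = 37/206 = 0.1796 ≈ 18.0%, i.e. 18.0 centimorgans.

18.0 centimorgans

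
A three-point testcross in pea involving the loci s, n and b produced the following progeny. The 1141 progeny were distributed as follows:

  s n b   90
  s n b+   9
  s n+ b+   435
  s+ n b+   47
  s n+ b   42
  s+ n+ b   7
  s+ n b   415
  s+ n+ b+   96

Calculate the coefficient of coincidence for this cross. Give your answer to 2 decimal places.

The two most frequent reciprocal classes, s+ n b and s n+ b+, are the parental types, so the F1 was s+ n b / s n+ b+.
The two rarest classes, s+ n+ b and s n b+, are the double crossovers. Comparing them with the parentals, only the n allele has switched, so n is the middle locus and the order is b – n – s.
b–n: (89 + 16)/1141 = 0.0920; n–s: (186 + 16)/1141 = 0.1770.
Expected DCO frequency = 0.0920 × 0.1770 ≈ 0.01628; observed = 16/1141 ≈ 0.01402.
Coefficient of coincidence = 0.01402/0.01628 ≈ 0.86.

0.86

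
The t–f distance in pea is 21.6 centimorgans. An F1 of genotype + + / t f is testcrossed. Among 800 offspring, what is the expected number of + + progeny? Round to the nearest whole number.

314

A map distance of 21.6 centimorgans corresponds to a recombination frequency of 0.216.
The F1 is + + / t f, so + + is a parental gamete class with expected frequency (1 − r)/2 = 0.784/2 = 0.3920.
Expected number = 0.3920 × 800 = 313.60 ≈ 314.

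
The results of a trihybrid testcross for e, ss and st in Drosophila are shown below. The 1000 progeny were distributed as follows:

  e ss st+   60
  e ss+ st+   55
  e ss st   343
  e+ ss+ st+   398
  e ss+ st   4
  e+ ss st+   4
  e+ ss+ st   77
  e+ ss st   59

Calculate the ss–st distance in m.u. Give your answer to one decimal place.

14.5 m.u.

The two most frequent reciprocal classes, e+ ss+ st+ and e ss st, are the parental types, so the F1 was e+ ss+ st+ / e ss st.
The two rarest classes, e+ ss st+ and e ss+ st, are the double crossovers. Comparing them with the parentals, only the ss allele has switched, so ss is the middle locus and the order is e – ss – st.
Crossovers in the ss–st interval produce the single-crossover classes e+ ss+ st and e ss st+ (77 + 60 = 137) plus the double crossovers (8).
RF(ss–st) = (137 + 8) / 1000 = 145/1000 = 0.1450 → 14.5 m.u.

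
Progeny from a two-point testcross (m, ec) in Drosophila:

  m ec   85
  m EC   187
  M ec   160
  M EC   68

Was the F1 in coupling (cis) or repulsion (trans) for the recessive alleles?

The two most frequent classes are M ec (160) and m EC (187); these are the parental (non-recombinant) types.
So the F1 carried M ec on one chromosome and m EC on the other — the recessive alleles are on opposite chromosomes (trans / repulsion).

trans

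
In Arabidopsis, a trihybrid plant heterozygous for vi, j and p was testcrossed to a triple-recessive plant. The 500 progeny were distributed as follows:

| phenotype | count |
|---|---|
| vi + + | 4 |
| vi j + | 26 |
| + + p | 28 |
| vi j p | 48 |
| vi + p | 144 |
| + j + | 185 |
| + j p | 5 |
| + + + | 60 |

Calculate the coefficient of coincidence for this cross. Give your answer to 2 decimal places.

The two most frequent reciprocal classes, vi + p and + j +, are the parental types, so the F1 was vi + p / + j +.
The two rarest classes, vi + + and + j p, are the double crossovers. Comparing them with the parentals, only the p allele has switched, so p is the middle locus and the order is vi – p – j.
vi–p: (54 + 9)/500 = 0.1260; p–j: (108 + 9)/500 = 0.2340.
Expected DCO frequency = 0.1260 × 0.2340 ≈ 0.02948; observed = 9/500 ≈ 0.01800.
Coefficient of coincidence = 0.01800/0.02948 ≈ 0.61.

0.61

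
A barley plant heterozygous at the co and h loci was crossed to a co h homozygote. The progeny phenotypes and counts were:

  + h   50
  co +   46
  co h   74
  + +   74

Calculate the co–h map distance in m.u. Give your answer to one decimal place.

The two most frequent classes, + + (74) and co h (74), are the parental types, so the F1 was + + / co h.
The recombinant classes are + h and co +: 50 + 46 = 96.
Recombination frequency = 96/244 = 0.3934 ≈ 39.3%, i.e. 39.3 m.u.

39.3 m.u.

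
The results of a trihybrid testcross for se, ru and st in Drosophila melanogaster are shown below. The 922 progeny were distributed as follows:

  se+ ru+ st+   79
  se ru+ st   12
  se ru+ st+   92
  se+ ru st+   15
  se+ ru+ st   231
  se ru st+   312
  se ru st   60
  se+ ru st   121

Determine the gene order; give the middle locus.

The two most frequent reciprocal classes, se+ ru+ st and se ru st+, are the parental types, so the F1 was se+ ru+ st / se ru st+.
The two rarest classes, se ru+ st and se+ ru st+, are the double crossovers. Comparing them with the parentals, only the se allele has switched, so se is the middle locus and the order is st – se – ru.

se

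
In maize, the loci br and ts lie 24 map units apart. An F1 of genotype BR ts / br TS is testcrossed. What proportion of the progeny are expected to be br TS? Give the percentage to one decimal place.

38.0%

A map distance of 24 map units corresponds to a recombination frequency of 0.240.
The F1 is BR ts / br TS, so br TS is a parental gamete class with expected frequency (1 − r)/2 = 0.760/2 = 0.3800.
That is 0.3800 = 38.0% of the progeny.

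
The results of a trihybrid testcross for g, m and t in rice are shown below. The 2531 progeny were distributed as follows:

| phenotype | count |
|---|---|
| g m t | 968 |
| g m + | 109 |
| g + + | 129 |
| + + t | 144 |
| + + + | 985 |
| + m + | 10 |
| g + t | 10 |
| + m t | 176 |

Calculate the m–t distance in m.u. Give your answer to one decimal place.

The two most frequent reciprocal classes, + + + and g m t, are the parental types, so the F1 was + + + / g m t.
The two rarest classes, + m + and g + t, are the double crossovers. Comparing them with the parentals, only the m allele has switched, so m is the middle locus and the order is g – m – t.
Crossovers in the m–t interval produce the single-crossover classes + + t and g m + (144 + 109 = 253) plus the double crossovers (20).
RF(m–t) = (253 + 20) / 2531 = 273/2531 = 0.1079 → 10.8 m.u.

10.8 m.u.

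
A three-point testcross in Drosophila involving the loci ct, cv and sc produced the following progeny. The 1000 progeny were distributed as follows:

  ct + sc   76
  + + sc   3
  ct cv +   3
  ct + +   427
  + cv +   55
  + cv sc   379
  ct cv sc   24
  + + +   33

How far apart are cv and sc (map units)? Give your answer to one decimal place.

13.7 map units

The two most frequent reciprocal classes, ct + + and + cv sc, are the parental types, so the F1 was ct + + / + cv sc.
The two rarest classes, ct cv + and + + sc, are the double crossovers. Comparing them with the parentals, only the cv allele has switched, so cv is the middle locus and the order is sc – cv – ct.
Crossovers in the sc–cv interval produce the single-crossover classes ct + sc and + cv + (76 + 55 = 131) plus the double crossovers (6).
RF(sc–cv) = (131 + 6) / 1000 = 137/1000 = 0.1370 → 13.7 map units.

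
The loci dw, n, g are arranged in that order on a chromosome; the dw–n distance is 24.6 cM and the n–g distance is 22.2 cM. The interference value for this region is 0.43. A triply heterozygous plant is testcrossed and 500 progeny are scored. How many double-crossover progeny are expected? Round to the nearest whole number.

Map distances give recombination frequencies of 0.246 and 0.222 for the two intervals.
With interference 0.43 (so coincidence = 0.57), expected double-crossover frequency = 0.246 × 0.222 × 0.57 = 0.03113.
Expected number = 0.03113 × 500 = 15.56 ≈ 16.

16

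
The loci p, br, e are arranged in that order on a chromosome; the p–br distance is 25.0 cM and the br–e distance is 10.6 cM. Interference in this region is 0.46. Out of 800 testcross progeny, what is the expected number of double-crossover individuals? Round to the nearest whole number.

11

Map distances give recombination frequencies of 0.250 and 0.106 for the two intervals.
With interference 0.46 (so coincidence = 0.54), expected double-crossover frequency = 0.250 × 0.106 × 0.54 = 0.01431.
Expected number = 0.01431 × 800 = 11.45 ≈ 11.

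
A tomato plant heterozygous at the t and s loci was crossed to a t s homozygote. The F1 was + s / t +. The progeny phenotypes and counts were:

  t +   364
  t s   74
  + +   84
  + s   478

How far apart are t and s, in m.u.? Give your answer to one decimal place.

15.8 m.u.

The recombinant classes are + + and t s: 84 + 74 = 158.
Recombination frequency = 158/1000 = 0.1580 ≈ 15.8%, i.e. 15.8 m.u.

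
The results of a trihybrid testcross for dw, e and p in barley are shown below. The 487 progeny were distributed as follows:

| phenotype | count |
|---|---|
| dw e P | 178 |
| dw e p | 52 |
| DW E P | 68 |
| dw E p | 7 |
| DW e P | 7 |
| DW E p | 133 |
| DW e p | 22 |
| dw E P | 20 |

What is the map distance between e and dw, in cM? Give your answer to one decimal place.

The two most frequent reciprocal classes, DW E p and dw e P, are the parental types, so the F1 was DW E p / dw e P.
The two rarest classes, dw E p and DW e P, are the double crossovers. Comparing them with the parentals, only the dw allele has switched, so dw is the middle locus and the order is p – dw – e.
Crossovers in the dw–e interval produce the single-crossover classes DW e p and dw E P (22 + 20 = 42) plus the double crossovers (14).
RF(dw–e) = (42 + 14) / 487 = 56/487 = 0.1150 → 11.5 cM.

11.5 cM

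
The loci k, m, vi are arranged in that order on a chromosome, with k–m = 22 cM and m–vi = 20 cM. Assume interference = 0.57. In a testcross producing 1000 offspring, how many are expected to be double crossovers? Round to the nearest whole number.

Map distances give recombination frequencies of 0.220 and 0.200 for the two intervals.
With interference 0.57 (so coincidence = 0.43), expected double-crossover frequency = 0.220 × 0.200 × 0.43 = 0.01892.
Expected number = 0.01892 × 1000 = 18.92 ≈ 19.

19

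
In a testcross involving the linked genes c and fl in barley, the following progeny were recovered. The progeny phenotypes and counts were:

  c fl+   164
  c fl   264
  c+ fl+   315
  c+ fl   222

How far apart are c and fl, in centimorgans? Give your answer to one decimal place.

40.0 centimorgans

The two most frequent classes, c+ fl+ (315) and c fl (264), are the parental types, so the F1 was c+ fl+ / c fl.
The recombinant classes are c+ fl and c fl+: 222 + 164 = 386.
Recombination frequency = 386/965 = 0.4000 ≈ 40.0%, i.e. 40.0 centimorgans.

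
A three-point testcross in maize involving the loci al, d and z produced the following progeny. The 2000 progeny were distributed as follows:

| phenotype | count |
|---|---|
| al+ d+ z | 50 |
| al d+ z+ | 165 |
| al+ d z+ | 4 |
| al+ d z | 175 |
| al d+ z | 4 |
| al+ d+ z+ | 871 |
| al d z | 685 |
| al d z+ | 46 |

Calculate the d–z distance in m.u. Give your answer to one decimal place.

5.2 m.u.

The two most frequent reciprocal classes, al d z and al+ d+ z+, are the parental types, so the F1 was al d z / al+ d+ z+.
The two rarest classes, al d+ z and al+ d z+, are the double crossovers. Comparing them with the parentals, only the d allele has switched, so d is the middle locus and the order is al – d – z.
Crossovers in the d–z interval produce the single-crossover classes al d z+ and al+ d+ z (46 + 50 = 96) plus the double crossovers (8).
RF(d–z) = (96 + 8) / 2000 = 104/2000 = 0.0520 → 5.2 m.u.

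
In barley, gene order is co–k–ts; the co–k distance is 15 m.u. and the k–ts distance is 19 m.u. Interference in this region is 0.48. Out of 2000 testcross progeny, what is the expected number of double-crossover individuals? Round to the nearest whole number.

30

Map distances give recombination frequencies of 0.150 and 0.190 for the two intervals.
With interference 0.48 (so coincidence = 0.52), expected double-crossover frequency = 0.150 × 0.190 × 0.52 = 0.01482.
Expected number = 0.01482 × 2000 = 29.64 ≈ 30.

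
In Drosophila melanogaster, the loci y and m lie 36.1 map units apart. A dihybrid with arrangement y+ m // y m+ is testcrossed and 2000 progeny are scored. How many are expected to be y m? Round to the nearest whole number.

361

A map distance of 36.1 map units corresponds to a recombination frequency of 0.361.
The F1 is y+ m / y m+, so y m is a recombinant gamete class with expected frequency r/2 = 0.361/2 = 0.1805.
Expected number = 0.1805 × 2000 = 361.00 ≈ 361.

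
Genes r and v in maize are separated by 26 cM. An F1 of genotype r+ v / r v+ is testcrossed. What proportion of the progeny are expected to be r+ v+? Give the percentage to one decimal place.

13.0%

A map distance of 26 cM corresponds to a recombination frequency of 0.260.
The F1 is r+ v / r v+, so r+ v+ is a recombinant gamete class with expected frequency r/2 = 0.260/2 = 0.1300.
That is 0.1300 = 13.0% of the progeny.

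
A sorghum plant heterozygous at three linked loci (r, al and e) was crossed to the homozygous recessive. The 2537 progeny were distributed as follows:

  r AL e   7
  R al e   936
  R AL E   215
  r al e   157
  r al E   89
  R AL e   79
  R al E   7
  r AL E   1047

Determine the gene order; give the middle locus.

The two most frequent reciprocal classes, r AL E and R al e, are the parental types, so the F1 was r AL E / R al e.
The two rarest classes, r AL e and R al E, are the double crossovers. Comparing them with the parentals, only the e allele has switched, so e is the middle locus and the order is al – e – r.

e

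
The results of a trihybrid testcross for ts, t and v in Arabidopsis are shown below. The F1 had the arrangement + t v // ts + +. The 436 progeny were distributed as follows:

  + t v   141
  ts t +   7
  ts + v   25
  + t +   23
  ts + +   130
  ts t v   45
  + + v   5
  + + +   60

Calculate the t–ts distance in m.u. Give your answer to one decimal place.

26.8 m.u.

The two rarest classes, + + v and ts t +, are the double crossovers. Comparing them with the parentals, only the t allele has switched, so t is the middle locus and the order is ts – t – v.
Crossovers in the ts–t interval produce the single-crossover classes ts t v and + + + (45 + 60 = 105) plus the double crossovers (12).
RF(ts–t) = (105 + 12) / 436 = 117/436 = 0.2683 → 26.8 m.u.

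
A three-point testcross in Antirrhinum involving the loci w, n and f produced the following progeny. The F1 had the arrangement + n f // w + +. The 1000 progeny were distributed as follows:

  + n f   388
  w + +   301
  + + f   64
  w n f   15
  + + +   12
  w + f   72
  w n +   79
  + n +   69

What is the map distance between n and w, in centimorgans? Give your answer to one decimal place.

The two rarest classes, w n f and + + +, are the double crossovers. Comparing them with the parentals, only the w allele has switched, so w is the middle locus and the order is f – w – n.
Crossovers in the w–n interval produce the single-crossover classes + + f and w n + (64 + 79 = 143) plus the double crossovers (27).
RF(w–n) = (143 + 27) / 1000 = 170/1000 = 0.1700 → 17.0 centimorgans.

17.0 centimorgans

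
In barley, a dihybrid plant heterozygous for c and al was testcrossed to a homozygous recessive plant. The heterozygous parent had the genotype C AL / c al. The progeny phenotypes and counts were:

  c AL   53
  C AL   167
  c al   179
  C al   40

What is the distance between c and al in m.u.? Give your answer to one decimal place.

The recombinant classes are C al and c AL: 40 + 53 = 93.
Recombination frequency = 93/439 = 0.2118 ≈ 21.2%, i.e. 21.2 m.u.

21.2 m.u.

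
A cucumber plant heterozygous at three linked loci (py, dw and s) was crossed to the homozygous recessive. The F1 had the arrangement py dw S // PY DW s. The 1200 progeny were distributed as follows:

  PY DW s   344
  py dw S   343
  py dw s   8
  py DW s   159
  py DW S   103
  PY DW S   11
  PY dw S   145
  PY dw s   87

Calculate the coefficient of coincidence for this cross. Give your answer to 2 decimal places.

The two rarest classes, py dw s and PY DW S, are the double crossovers. Comparing them with the parentals, only the s allele has switched, so s is the middle locus and the order is dw – s – py.
dw–s: (190 + 19)/1200 = 0.1742; s–py: (304 + 19)/1200 = 0.2692.
Expected DCO frequency = 0.1742 × 0.2692 ≈ 0.04689; observed = 19/1200 ≈ 0.01583.
Coefficient of coincidence = 0.01583/0.04689 ≈ 0.34.

0.34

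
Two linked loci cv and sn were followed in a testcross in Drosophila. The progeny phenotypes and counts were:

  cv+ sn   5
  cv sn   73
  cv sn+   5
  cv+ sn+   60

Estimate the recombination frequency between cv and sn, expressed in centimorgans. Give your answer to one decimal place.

7.0 centimorgans

The two most frequent classes, cv+ sn+ (60) and cv sn (73), are the parental types, so the F1 was cv+ sn+ / cv sn.
The recombinant classes are cv+ sn and cv sn+: 5 + 5 = 10.
Recombination frequency = 10/143 = 0.0699 ≈ 7.0%, i.e. 7.0 centimorgans.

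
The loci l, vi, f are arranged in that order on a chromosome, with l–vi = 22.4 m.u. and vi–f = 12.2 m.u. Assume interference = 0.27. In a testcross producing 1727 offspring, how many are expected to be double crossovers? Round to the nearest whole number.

34

Map distances give recombination frequencies of 0.224 and 0.122 for the two intervals.
With interference 0.27 (so coincidence = 0.73), expected double-crossover frequency = 0.224 × 0.122 × 0.73 = 0.01995.
Expected number = 0.01995 × 1727 = 34.45 ≈ 34.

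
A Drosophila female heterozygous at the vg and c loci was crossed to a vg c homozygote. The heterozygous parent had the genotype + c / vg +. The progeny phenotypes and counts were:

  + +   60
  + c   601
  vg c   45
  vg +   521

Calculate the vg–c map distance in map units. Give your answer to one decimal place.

8.6 map units

The recombinant classes are + + and vg c: 60 + 45 = 105.
Recombination frequency = 105/1227 = 0.0856 ≈ 8.6%, i.e. 8.6 map units.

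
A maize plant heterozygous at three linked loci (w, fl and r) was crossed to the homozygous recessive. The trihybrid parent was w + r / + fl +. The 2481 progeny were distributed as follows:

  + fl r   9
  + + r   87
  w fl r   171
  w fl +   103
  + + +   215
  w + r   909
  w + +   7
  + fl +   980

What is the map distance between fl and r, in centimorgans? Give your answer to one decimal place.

The two rarest classes, w + + and + fl r, are the double crossovers. Comparing them with the parentals, only the r allele has switched, so r is the middle locus and the order is fl – r – w.
Crossovers in the fl–r interval produce the single-crossover classes w fl r and + + + (171 + 215 = 386) plus the double crossovers (16).
RF(fl–r) = (386 + 16) / 2481 = 402/2481 = 0.1620 → 16.2 centimorgans.

16.2 centimorgans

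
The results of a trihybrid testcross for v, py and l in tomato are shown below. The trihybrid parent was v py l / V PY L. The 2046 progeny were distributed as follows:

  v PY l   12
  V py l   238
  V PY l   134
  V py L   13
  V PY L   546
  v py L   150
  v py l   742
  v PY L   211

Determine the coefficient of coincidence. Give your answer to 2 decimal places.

0.35

The two rarest classes, v PY l and V py L, are the double crossovers. Comparing them with the parentals, only the py allele has switched, so py is the middle locus and the order is v – py – l.
v–py: (449 + 25)/2046 = 0.2317; py–l: (284 + 25)/2046 = 0.1510.
Expected DCO frequency = 0.2317 × 0.1510 ≈ 0.03499; observed = 25/2046 ≈ 0.01222.
Coefficient of coincidence = 0.01222/0.03499 ≈ 0.35.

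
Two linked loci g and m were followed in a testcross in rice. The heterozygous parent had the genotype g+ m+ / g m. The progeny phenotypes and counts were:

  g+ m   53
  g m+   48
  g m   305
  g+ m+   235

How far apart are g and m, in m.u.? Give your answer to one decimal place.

15.8 m.u.

The recombinant classes are g+ m and g m+: 53 + 48 = 101.
Recombination frequency = 101/641 = 0.1576 ≈ 15.8%, i.e. 15.8 m.u.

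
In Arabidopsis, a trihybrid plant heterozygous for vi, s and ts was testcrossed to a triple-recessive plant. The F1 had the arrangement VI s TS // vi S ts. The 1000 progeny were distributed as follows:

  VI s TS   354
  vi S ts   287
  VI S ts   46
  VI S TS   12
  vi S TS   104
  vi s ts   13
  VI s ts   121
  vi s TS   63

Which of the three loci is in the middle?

s

The two rarest classes, VI S TS and vi s ts, are the double crossovers. Comparing them with the parentals, only the s allele has switched, so s is the middle locus and the order is ts – s – vi.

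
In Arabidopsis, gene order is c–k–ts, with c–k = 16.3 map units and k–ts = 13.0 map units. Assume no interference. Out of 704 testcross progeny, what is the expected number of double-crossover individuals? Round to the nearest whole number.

15

Map distances give recombination frequencies of 0.163 and 0.130 for the two intervals.
With no interference, expected double-crossover frequency = 0.163 × 0.130 = 0.02119.
Expected number = 0.02119 × 704 = 14.92 ≈ 15.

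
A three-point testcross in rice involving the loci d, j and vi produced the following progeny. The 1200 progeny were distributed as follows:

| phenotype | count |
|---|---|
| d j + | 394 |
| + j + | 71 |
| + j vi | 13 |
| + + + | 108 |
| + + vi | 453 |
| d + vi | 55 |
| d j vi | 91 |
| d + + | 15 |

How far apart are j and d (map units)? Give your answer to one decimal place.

The two most frequent reciprocal classes, + + vi and d j +, are the parental types, so the F1 was + + vi / d j +.
The two rarest classes, + j vi and d + +, are the double crossovers. Comparing them with the parentals, only the j allele has switched, so j is the middle locus and the order is vi – j – d.
Crossovers in the j–d interval produce the single-crossover classes d + vi and + j + (55 + 71 = 126) plus the double crossovers (28).
RF(j–d) = (126 + 28) / 1200 = 154/1200 = 0.1283 → 12.8 map units.

12.8 map units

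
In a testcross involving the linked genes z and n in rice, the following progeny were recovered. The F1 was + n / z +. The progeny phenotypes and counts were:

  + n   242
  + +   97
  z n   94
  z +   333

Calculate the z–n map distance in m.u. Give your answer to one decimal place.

24.9 m.u.

The recombinant classes are + + and z n: 97 + 94 = 191.
Recombination frequency = 191/766 = 0.2493 ≈ 24.9%, i.e. 24.9 m.u.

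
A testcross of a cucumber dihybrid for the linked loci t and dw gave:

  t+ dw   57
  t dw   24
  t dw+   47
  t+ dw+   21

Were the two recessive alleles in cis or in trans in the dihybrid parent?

The two most frequent classes are t+ dw (57) and t dw+ (47); these are the parental (non-recombinant) types.
So the F1 carried t+ dw on one chromosome and t dw+ on the other — the recessive alleles are on opposite chromosomes (trans / repulsion).

trans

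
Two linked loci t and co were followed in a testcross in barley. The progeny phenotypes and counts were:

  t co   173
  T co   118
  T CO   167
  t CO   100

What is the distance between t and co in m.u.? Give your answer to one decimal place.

The two most frequent classes, T CO (167) and t co (173), are the parental types, so the F1 was T CO / t co.
The recombinant classes are T co and t CO: 118 + 100 = 218.
Recombination frequency = 218/558 = 0.3907 ≈ 39.1%, i.e. 39.1 m.u.

39.1 m.u.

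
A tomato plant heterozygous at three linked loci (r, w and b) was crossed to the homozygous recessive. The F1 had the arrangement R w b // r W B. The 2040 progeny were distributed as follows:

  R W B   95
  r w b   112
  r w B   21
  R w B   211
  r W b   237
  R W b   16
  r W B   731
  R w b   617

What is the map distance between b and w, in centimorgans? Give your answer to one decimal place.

23.8 centimorgans

The two rarest classes, R W b and r w B, are the double crossovers. Comparing them with the parentals, only the w allele has switched, so w is the middle locus and the order is b – w – r.
Crossovers in the b–w interval produce the single-crossover classes R w B and r W b (211 + 237 = 448) plus the double crossovers (37).
RF(b–w) = (448 + 37) / 2040 = 485/2040 = 0.2377 → 23.8 centimorgans.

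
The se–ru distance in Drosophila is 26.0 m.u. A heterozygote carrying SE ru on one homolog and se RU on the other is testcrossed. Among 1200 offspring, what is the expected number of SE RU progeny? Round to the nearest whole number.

A map distance of 26.0 m.u. corresponds to a recombination frequency of 0.260.
The F1 is SE ru / se RU, so SE RU is a recombinant gamete class with expected frequency r/2 = 0.260/2 = 0.1300.
Expected number = 0.1300 × 1200 = 156.00 ≈ 156.

156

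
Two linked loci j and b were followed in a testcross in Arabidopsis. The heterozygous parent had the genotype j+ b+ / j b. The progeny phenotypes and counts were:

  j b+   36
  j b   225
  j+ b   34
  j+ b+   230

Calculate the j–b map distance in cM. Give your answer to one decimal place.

The recombinant classes are j+ b and j b+: 34 + 36 = 70.
Recombination frequency = 70/525 = 0.1333 ≈ 13.3%, i.e. 13.3 cM.

13.3 cM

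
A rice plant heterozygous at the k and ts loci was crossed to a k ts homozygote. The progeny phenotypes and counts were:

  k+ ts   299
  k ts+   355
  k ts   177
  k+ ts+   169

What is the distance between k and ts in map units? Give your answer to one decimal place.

34.6 map units

The two most frequent classes, k+ ts (299) and k ts+ (355), are the parental types, so the F1 was k+ ts / k ts+.
The recombinant classes are k+ ts+ and k ts: 169 + 177 = 346.
Recombination frequency = 346/1000 = 0.3460 ≈ 34.6%, i.e. 34.6 map units.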